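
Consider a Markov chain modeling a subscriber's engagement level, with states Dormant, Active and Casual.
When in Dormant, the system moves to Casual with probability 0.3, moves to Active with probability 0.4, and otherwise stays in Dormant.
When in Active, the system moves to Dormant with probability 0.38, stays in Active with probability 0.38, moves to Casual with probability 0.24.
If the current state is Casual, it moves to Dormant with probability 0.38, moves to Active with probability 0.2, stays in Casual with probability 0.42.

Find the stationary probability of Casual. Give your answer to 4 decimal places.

Let the stationary distribution be π with π = πP and π_1 + π_2 + π_3 = 1.
π_1 = 0.3·π_1 + 0.38·π_2 + 0.38·π_3
π_2 = 0.4·π_1 + 0.38·π_2 + 0.2·π_3
Solving with the normalization constraint gives π = (0.3519, 0.3297, 0.3184).
So the stationary probability of Casual is 0.3184.

0.3184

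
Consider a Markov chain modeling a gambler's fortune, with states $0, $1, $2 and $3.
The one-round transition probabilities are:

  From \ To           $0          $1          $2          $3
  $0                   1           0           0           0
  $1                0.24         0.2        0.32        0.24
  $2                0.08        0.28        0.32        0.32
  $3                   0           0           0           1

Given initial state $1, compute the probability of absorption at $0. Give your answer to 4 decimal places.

0.4155

Let h(s) be the probability of absorption at $0 starting from transient state s. Then h($0) = 1 and h($3) = 0. By first-step analysis:
h($1) = 0.24·1 + 0.2·h($1) + 0.32·h($2) + 0.24·0
h($2) = 0.08·1 + 0.28·h($1) + 0.32·h($2) + 0.32·0
Solving: h($1) = 0.4155, h($2) = 0.2887.
Starting from $1, the probability is 0.4155.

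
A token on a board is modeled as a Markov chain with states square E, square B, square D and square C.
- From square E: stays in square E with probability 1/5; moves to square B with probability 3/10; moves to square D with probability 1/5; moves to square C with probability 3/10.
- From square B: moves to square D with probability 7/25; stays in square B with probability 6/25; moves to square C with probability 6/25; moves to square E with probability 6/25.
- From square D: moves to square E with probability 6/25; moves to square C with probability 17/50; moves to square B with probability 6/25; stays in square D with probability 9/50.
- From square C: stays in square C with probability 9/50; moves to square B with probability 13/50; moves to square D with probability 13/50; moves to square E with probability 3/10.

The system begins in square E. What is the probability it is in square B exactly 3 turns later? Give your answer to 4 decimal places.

Propagate the distribution vector 3 turns from square E.
After 0 turns: (1.0000, 0.0000, 0.0000, 0.0000)
After 1 turn: (0.2000, 0.3000, 0.2000, 0.3000)
After 2 turns: (0.2500, 0.2580, 0.2380, 0.2540)
After 3 turns: (0.2452, 0.2601, 0.2311, 0.2636)
P(in square B after 3 turns) = 0.2601

0.2601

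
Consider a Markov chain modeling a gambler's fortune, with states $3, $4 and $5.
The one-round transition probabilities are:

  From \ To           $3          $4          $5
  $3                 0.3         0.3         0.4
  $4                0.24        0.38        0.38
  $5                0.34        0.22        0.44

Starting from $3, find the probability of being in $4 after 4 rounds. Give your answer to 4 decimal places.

Propagate the distribution vector 4 rounds from $3.
After 0 rounds: (1.0000, 0.0000, 0.0000)
After 1 round: (0.3000, 0.3000, 0.4000)
After 2 rounds: (0.2980, 0.2920, 0.4100)
After 3 rounds: (0.2989, 0.2906, 0.4106)
After 4 rounds: (0.2990, 0.2904, 0.4106)
P(in $4 after 4 rounds) = 0.2904

0.2904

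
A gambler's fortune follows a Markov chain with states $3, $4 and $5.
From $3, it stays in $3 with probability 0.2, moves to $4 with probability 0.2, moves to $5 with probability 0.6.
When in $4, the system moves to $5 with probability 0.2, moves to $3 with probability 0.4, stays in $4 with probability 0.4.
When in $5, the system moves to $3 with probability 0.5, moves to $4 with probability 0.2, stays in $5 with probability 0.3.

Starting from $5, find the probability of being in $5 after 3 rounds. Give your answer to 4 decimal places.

Propagate the distribution vector 3 rounds from $5.
After 0 rounds: (0.0000, 0.0000, 1.0000)
After 1 round: (0.5000, 0.2000, 0.3000)
After 2 rounds: (0.3300, 0.2400, 0.4300)
After 3 rounds: (0.3770, 0.2480, 0.3750)
P(in $5 after 3 rounds) = 0.3750

0.3750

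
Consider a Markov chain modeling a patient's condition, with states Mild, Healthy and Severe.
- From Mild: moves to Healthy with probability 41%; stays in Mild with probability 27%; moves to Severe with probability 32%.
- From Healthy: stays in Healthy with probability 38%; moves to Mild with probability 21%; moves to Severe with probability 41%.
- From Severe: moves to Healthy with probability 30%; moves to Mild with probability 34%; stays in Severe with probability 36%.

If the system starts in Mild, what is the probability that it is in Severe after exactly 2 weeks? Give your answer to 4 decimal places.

0.3697

Sum over the intermediate state after 1 week:
P = P(Mild→Mild)·P(Mild→Severe) + P(Mild→Healthy)·P(Healthy→Severe) + P(Mild→Severe)·P(Severe→Severe)
  = 0.27×0.32 + 0.41×0.41 + 0.32×0.36
  = 0.0864 + 0.1681 + 0.1152 = 0.3697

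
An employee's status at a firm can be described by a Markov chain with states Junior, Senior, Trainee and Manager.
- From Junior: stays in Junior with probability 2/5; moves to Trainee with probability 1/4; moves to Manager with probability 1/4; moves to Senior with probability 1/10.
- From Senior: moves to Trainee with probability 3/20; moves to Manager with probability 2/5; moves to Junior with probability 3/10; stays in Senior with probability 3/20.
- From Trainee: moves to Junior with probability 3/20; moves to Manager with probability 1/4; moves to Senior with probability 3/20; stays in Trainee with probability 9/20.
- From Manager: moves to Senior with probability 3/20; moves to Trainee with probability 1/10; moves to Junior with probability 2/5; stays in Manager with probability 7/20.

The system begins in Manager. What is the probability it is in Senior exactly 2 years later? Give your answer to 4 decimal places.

0.1300

Propagate the distribution vector 2 years from Manager.
After 0 years: (0.0000, 0.0000, 0.0000, 1.0000)
After 1 year: (0.4000, 0.1500, 0.1000, 0.3500)
After 2 years: (0.3600, 0.1300, 0.2025, 0.3075)
P(in Senior after 2 years) = 0.1300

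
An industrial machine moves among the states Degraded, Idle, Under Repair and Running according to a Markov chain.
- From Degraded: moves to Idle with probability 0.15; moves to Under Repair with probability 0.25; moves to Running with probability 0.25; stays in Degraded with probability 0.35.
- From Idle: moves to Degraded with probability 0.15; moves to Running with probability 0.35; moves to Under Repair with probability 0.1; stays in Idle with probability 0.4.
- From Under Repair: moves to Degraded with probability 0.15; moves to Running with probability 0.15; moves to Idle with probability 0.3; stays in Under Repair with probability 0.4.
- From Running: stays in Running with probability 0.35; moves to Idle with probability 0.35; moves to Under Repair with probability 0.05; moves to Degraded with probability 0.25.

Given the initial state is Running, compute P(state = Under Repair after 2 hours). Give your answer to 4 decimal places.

Propagate the distribution vector 2 hours from Running.
After 0 hours: (0.0000, 0.0000, 0.0000, 1.0000)
After 1 hour: (0.2500, 0.3500, 0.0500, 0.3500)
After 2 hours: (0.2350, 0.3150, 0.1350, 0.3150)
P(in Under Repair after 2 hours) = 0.1350

0.1350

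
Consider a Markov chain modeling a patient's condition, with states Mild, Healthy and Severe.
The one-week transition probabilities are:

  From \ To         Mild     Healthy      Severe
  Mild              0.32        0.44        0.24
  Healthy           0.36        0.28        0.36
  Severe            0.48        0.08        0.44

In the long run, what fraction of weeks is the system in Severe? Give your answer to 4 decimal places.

0.3410

Let the stationary distribution be π with π = πP and π_1 + π_2 + π_3 = 1.
π_1 = 0.32·π_1 + 0.36·π_2 + 0.48·π_3
π_2 = 0.44·π_1 + 0.28·π_2 + 0.08·π_3
Solving with the normalization constraint gives π = (0.3855, 0.2735, 0.3410).
So the stationary probability of Severe is 0.3410.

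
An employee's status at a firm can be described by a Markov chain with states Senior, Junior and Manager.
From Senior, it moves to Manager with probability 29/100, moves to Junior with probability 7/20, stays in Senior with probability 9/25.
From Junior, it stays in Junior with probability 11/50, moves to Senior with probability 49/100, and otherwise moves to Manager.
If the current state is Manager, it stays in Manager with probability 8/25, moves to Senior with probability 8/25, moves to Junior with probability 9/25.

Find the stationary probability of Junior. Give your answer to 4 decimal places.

Let the stationary distribution be π with π = πP and π_1 + π_2 + π_3 = 1.
π_1 = 0.36·π_1 + 0.49·π_2 + 0.32·π_3
π_2 = 0.35·π_1 + 0.22·π_2 + 0.36·π_3
Solving with the normalization constraint gives π = (0.3887, 0.3124, 0.2990).
So the stationary probability of Junior is 0.3124.

0.3124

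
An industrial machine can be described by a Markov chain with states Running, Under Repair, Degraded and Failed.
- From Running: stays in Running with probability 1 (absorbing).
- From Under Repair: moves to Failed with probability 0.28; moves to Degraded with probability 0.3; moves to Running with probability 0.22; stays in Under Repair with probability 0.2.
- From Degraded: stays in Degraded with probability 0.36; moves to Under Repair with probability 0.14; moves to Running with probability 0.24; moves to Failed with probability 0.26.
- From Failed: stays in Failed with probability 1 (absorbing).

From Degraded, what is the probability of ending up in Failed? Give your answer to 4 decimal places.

Let h(s) be the probability of absorption at Failed starting from transient state s. Then h(Failed) = 1 and h(Running) = 0. By first-step analysis:
h(Under Repair) = 0.22·0 + 0.2·h(Under Repair) + 0.3·h(Degraded) + 0.28·1
h(Degraded) = 0.24·0 + 0.14·h(Under Repair) + 0.36·h(Degraded) + 0.26·1
Solving: h(Under Repair) = 0.5472, h(Degraded) = 0.5260.
Starting from Degraded, the probability is 0.5260.

0.5260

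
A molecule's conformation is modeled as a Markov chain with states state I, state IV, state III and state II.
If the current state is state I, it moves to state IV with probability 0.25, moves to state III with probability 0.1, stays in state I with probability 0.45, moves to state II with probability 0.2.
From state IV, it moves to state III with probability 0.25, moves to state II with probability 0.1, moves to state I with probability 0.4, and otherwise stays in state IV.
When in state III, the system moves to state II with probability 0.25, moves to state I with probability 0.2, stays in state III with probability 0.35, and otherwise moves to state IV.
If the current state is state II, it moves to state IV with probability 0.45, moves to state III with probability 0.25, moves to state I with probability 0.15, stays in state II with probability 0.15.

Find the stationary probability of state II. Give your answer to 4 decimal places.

0.1750

Let the stationary distribution be π with π = πP and π_1 + π_2 + π_3 + π_4 = 1.
π_1 = 0.45·π_1 + 0.4·π_2 + 0.2·π_3 + 0.15·π_4
π_2 = 0.25·π_1 + 0.25·π_2 + 0.2·π_3 + 0.45·π_4
π_3 = 0.1·π_1 + 0.25·π_2 + 0.35·π_3 + 0.25·π_4
Solving with the normalization constraint gives π = (0.3280, 0.2738, 0.2231, 0.1750).
So the stationary probability of state II is 0.1750.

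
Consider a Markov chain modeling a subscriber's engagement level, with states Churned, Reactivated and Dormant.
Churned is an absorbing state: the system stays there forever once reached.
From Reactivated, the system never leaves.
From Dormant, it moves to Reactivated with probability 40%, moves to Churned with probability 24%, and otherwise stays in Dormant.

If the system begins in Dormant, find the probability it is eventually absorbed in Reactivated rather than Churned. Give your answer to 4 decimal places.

0.6250

Let h(s) be the probability of absorption at Reactivated starting from transient state s. Then h(Reactivated) = 1 and h(Churned) = 0. By first-step analysis:
h(Dormant) = 0.24·0 + 0.4·1 + 0.36·h(Dormant)
Solving: h(Dormant) = 0.6250.
Starting from Dormant, the probability is 0.6250.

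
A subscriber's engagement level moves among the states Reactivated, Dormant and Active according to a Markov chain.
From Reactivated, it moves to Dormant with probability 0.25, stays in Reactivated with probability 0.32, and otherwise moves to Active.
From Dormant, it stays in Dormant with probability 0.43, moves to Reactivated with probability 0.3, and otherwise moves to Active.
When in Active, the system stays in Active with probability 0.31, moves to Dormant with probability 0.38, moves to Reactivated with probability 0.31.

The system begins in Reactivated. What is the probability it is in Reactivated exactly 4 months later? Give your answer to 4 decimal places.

0.3095

Propagate the distribution vector 4 months from Reactivated.
After 0 months: (1.0000, 0.0000, 0.0000)
After 1 month: (0.3200, 0.2500, 0.4300)
After 2 months: (0.3107, 0.3509, 0.3384)
After 3 months: (0.3096, 0.3572, 0.3332)
After 4 months: (0.3095, 0.3576, 0.3329)
P(in Reactivated after 4 months) = 0.3095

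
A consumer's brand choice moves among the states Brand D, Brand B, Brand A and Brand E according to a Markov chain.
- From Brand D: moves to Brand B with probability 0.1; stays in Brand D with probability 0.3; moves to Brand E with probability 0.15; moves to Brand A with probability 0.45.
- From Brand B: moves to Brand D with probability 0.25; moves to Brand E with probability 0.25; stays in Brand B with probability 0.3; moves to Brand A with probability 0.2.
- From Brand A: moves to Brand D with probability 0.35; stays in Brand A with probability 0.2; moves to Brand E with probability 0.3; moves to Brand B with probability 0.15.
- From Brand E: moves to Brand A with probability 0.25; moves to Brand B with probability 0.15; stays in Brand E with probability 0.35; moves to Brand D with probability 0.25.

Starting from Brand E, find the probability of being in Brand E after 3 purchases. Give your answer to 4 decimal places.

Propagate the distribution vector 3 purchases from Brand E.
After 0 purchases: (0.0000, 0.0000, 0.0000, 1.0000)
After 1 purchase: (0.2500, 0.1500, 0.2500, 0.3500)
After 2 purchases: (0.2875, 0.1600, 0.2800, 0.2725)
After 3 purchases: (0.2924, 0.1596, 0.2855, 0.2625)
P(in Brand E after 3 purchases) = 0.2625

0.2625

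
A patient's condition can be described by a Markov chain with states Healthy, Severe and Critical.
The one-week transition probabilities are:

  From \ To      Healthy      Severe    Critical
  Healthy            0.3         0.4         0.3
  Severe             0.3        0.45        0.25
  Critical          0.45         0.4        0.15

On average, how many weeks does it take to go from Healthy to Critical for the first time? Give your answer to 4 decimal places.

Let t(s) be the expected number of weeks to first reach Critical from state s, with t(Critical) = 0. Conditioning on the first week:
t(Healthy) = 1 + 0.3·t(Healthy) + 0.4·t(Severe)
t(Severe) = 1 + 0.3·t(Healthy) + 0.45·t(Severe)
Solving: t(Healthy) = 3.5849, t(Severe) = 3.7736.
Expected weeks from Healthy to Critical: 3.5849.

3.5849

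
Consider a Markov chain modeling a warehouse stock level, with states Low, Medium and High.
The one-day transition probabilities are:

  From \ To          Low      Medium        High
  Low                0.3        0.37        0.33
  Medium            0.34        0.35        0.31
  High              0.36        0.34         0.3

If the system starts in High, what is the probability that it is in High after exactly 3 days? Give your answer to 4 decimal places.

Propagate the distribution vector 3 days from High.
After 0 days: (0.0000, 0.0000, 1.0000)
After 1 day: (0.3600, 0.3400, 0.3000)
After 2 days: (0.3316, 0.3542, 0.3142)
After 3 days: (0.3330, 0.3535, 0.3135)
P(in High after 3 days) = 0.3135

0.3135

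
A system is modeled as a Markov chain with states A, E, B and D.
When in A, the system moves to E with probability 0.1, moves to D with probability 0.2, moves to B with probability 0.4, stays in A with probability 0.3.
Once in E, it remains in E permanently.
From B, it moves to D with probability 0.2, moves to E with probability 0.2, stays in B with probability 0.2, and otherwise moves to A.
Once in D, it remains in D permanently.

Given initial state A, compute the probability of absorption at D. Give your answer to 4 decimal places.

0.6000

Let h(s) be the probability of absorption at D starting from transient state s. Then h(D) = 1 and h(E) = 0. By first-step analysis:
h(A) = 0.3·h(A) + 0.1·0 + 0.4·h(B) + 0.2·1
h(B) = 0.4·h(A) + 0.2·0 + 0.2·h(B) + 0.2·1
Solving: h(A) = 0.6000, h(B) = 0.5500.
Starting from A, the probability is 0.6000.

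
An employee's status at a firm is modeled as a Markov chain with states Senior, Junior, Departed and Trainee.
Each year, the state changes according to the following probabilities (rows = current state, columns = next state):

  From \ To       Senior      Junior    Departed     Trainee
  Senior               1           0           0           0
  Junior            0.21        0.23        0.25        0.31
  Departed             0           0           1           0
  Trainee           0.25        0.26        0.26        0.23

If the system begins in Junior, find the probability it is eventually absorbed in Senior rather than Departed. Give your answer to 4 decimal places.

0.4669

Let h(s) be the probability of absorption at Senior starting from transient state s. Then h(Senior) = 1 and h(Departed) = 0. By first-step analysis:
h(Junior) = 0.21·1 + 0.23·h(Junior) + 0.25·0 + 0.31·h(Trainee)
h(Trainee) = 0.25·1 + 0.26·h(Junior) + 0.26·0 + 0.23·h(Trainee)
Solving: h(Junior) = 0.4669, h(Trainee) = 0.4823.
Starting from Junior, the probability is 0.4669.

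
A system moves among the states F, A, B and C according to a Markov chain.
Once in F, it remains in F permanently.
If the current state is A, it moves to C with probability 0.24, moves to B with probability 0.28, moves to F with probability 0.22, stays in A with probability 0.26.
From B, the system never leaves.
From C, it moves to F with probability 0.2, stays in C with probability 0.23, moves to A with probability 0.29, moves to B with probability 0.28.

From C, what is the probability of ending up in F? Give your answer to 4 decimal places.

0.4234

Let h(s) be the probability of absorption at F starting from transient state s. Then h(F) = 1 and h(B) = 0. By first-step analysis:
h(A) = 0.22·1 + 0.26·h(A) + 0.28·0 + 0.24·h(C)
h(C) = 0.2·1 + 0.29·h(A) + 0.28·0 + 0.23·h(C)
Solving: h(A) = 0.4346, h(C) = 0.4234.
Starting from C, the probability is 0.4234.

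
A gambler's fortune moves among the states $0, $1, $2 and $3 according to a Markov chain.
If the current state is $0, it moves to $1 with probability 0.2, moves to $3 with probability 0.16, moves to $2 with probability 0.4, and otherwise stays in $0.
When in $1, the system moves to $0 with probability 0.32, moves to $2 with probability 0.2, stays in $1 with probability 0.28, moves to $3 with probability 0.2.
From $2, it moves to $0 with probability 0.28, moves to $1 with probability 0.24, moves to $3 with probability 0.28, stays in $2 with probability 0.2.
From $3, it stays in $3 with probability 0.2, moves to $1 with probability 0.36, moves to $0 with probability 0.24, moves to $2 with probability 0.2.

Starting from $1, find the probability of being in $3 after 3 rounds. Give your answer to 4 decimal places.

Propagate the distribution vector 3 rounds from $1.
After 0 rounds: (0.0000, 1.0000, 0.0000, 0.0000)
After 1 round: (0.3200, 0.2800, 0.2000, 0.2000)
After 2 rounds: (0.2704, 0.2624, 0.2640, 0.2032)
After 3 rounds: (0.2716, 0.2641, 0.2541, 0.2103)
P(in $3 after 3 rounds) = 0.2103

0.2103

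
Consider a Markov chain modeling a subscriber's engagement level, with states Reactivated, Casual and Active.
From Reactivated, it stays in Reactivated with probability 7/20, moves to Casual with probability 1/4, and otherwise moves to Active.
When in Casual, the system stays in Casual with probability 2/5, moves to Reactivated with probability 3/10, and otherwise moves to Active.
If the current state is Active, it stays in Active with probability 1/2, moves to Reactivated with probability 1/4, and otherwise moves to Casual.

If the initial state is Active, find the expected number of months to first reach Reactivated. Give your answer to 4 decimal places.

3.7778

Let t(s) be the expected number of months to first reach Reactivated from state s, with t(Reactivated) = 0. Conditioning on the first month:
t(Casual) = 1 + 0.4·t(Casual) + 0.3·t(Active)
t(Active) = 1 + 0.25·t(Casual) + 0.5·t(Active)
Solving: t(Casual) = 3.5556, t(Active) = 3.7778.
Expected months from Active to Reactivated: 3.7778.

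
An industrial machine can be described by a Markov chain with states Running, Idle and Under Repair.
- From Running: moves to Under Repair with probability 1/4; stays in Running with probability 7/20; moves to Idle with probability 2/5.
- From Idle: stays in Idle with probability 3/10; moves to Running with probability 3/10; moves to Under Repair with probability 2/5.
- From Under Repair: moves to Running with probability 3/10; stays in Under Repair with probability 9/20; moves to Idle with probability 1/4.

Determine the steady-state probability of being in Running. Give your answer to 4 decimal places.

0.3158

Let the stationary distribution be π with π = πP and π_1 + π_2 + π_3 = 1.
π_1 = 0.35·π_1 + 0.3·π_2 + 0.3·π_3
π_2 = 0.4·π_1 + 0.3·π_2 + 0.25·π_3
Solving with the normalization constraint gives π = (0.3158, 0.3130, 0.3712).
So the stationary probability of Running is 0.3158.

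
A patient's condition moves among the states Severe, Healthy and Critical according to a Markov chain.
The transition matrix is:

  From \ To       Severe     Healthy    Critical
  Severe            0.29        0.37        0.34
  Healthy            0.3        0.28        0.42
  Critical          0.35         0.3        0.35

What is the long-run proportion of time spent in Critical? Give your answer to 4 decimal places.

0.3689

Let the stationary distribution be π with π = πP and π_1 + π_2 + π_3 = 1.
π_1 = 0.29·π_1 + 0.3·π_2 + 0.35·π_3
π_2 = 0.37·π_1 + 0.28·π_2 + 0.3·π_3
Solving with the normalization constraint gives π = (0.3153, 0.3158, 0.3689).
So the stationary probability of Critical is 0.3689.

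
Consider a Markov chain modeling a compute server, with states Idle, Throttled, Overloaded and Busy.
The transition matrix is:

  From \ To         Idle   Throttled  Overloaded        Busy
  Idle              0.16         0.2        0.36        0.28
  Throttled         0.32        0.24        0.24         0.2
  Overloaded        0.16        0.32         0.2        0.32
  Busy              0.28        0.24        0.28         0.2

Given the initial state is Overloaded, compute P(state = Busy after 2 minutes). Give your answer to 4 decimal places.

Propagate the distribution vector 2 minutes from Overloaded.
After 0 minutes: (0.0000, 0.0000, 1.0000, 0.0000)
After 1 minute: (0.1600, 0.3200, 0.2000, 0.3200)
After 2 minutes: (0.2496, 0.2496, 0.2640, 0.2368)
P(in Busy after 2 minutes) = 0.2368

0.2368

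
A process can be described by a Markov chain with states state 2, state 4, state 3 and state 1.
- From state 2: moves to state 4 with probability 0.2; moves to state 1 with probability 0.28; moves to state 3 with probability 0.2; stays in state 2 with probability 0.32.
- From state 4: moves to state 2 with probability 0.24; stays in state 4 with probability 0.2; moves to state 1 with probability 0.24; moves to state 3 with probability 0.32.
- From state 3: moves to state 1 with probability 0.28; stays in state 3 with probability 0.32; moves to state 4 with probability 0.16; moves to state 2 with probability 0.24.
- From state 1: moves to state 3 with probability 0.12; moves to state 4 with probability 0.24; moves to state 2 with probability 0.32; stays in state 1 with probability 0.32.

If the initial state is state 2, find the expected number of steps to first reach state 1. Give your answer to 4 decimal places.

Let t(s) be the expected number of steps to first reach state 1 from state s, with t(state 1) = 0. Conditioning on the first step:
t(state 2) = 1 + 0.32·t(state 2) + 0.2·t(state 4) + 0.2·t(state 3)
t(state 4) = 1 + 0.24·t(state 2) + 0.2·t(state 4) + 0.32·t(state 3)
t(state 3) = 1 + 0.24·t(state 2) + 0.16·t(state 4) + 0.32·t(state 3)
Solving: t(state 2) = 3.6710, t(state 4) = 3.8170, t(state 3) = 3.6644.
Expected steps from state 2 to state 1: 3.6710.

3.6710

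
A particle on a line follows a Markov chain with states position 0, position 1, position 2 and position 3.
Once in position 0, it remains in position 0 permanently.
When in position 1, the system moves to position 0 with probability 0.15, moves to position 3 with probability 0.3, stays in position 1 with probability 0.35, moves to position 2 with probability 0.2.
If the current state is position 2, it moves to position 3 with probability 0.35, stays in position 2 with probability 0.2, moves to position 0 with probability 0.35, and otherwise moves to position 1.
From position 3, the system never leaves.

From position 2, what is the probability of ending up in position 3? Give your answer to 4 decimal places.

0.5150

Let h(s) be the probability of absorption at position 3 starting from transient state s. Then h(position 3) = 1 and h(position 0) = 0. By first-step analysis:
h(position 1) = 0.15·0 + 0.35·h(position 1) + 0.2·h(position 2) + 0.3·1
h(position 2) = 0.35·0 + 0.1·h(position 1) + 0.2·h(position 2) + 0.35·1
Solving: h(position 1) = 0.6200, h(position 2) = 0.5150.
Starting from position 2, the probability is 0.5150.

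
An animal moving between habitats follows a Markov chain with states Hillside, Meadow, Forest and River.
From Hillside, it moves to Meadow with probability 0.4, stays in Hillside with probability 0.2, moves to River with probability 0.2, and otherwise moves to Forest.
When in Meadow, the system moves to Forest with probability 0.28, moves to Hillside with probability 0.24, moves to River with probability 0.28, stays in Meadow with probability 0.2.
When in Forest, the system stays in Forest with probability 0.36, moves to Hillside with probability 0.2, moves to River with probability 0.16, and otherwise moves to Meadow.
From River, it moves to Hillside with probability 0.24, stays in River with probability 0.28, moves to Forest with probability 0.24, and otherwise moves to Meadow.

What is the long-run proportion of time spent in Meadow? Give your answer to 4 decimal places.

0.2752

Let the stationary distribution be π with π = πP and π_1 + π_2 + π_3 + π_4 = 1.
π_1 = 0.2·π_1 + 0.24·π_2 + 0.2·π_3 + 0.24·π_4
π_2 = 0.4·π_1 + 0.2·π_2 + 0.28·π_3 + 0.24·π_4
π_3 = 0.2·π_1 + 0.28·π_2 + 0.36·π_3 + 0.24·π_4
Solving with the normalization constraint gives π = (0.2202, 0.2752, 0.2752, 0.2294).
So the stationary probability of Meadow is 0.2752.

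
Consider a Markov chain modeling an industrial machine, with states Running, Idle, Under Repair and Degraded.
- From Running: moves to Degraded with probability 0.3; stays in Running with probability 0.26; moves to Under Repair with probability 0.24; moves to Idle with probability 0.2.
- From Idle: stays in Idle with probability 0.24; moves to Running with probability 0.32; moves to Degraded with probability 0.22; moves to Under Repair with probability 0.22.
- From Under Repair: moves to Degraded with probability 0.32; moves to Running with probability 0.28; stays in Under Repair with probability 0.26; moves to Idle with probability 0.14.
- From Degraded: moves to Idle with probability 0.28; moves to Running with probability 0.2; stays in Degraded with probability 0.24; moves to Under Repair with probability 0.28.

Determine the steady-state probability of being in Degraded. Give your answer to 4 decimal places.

0.2715

Let the stationary distribution be π with π = πP and π_1 + π_2 + π_3 + π_4 = 1.
π_1 = 0.26·π_1 + 0.32·π_2 + 0.28·π_3 + 0.2·π_4
π_2 = 0.2·π_1 + 0.24·π_2 + 0.14·π_3 + 0.28·π_4
π_3 = 0.24·π_1 + 0.22·π_2 + 0.26·π_3 + 0.28·π_4
Solving with the normalization constraint gives π = (0.2617, 0.2152, 0.2516, 0.2715).
So the stationary probability of Degraded is 0.2715.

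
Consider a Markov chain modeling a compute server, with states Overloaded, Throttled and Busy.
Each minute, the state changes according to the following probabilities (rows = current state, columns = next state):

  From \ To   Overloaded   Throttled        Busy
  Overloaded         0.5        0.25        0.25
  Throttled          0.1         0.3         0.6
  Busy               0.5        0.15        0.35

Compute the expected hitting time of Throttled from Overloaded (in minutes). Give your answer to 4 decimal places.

4.5000

Let t(s) be the expected number of minutes to first reach Throttled from state s, with t(Throttled) = 0. Conditioning on the first minute:
t(Overloaded) = 1 + 0.5·t(Overloaded) + 0.25·t(Busy)
t(Busy) = 1 + 0.5·t(Overloaded) + 0.35·t(Busy)
Solving: t(Overloaded) = 4.5000, t(Busy) = 5.0000.
Expected minutes from Overloaded to Throttled: 4.5000.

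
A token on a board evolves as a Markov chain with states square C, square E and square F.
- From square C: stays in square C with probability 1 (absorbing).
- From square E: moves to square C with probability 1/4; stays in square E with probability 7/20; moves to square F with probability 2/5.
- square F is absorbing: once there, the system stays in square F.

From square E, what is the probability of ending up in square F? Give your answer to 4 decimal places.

Let h(s) be the probability of absorption at square F starting from transient state s. Then h(square F) = 1 and h(square C) = 0. By first-step analysis:
h(square E) = 0.25·0 + 0.35·h(square E) + 0.4·1
Solving: h(square E) = 0.6154.
Starting from square E, the probability is 0.6154.

0.6154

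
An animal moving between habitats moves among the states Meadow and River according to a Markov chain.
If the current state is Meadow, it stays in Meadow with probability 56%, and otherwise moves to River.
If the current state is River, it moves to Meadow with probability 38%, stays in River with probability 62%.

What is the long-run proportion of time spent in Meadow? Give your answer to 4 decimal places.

0.4634

Let the stationary distribution be π with π = πP and π_1 + π_2 = 1.
π_1 = 0.56·π_1 + 0.38·π_2
Solving with the normalization constraint gives π = (0.4634, 0.5366).
So the stationary probability of Meadow is 0.4634.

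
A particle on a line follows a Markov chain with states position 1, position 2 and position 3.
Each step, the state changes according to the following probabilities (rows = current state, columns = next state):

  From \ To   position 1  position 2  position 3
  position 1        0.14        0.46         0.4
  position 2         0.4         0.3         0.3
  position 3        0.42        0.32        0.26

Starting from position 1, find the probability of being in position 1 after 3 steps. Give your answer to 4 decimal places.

Propagate the distribution vector 3 steps from position 1.
After 0 steps: (1.0000, 0.0000, 0.0000)
After 1 step: (0.1400, 0.4600, 0.4000)
After 2 steps: (0.3716, 0.3304, 0.2980)
After 3 steps: (0.3093, 0.3654, 0.3252)
P(in position 1 after 3 steps) = 0.3093

0.3093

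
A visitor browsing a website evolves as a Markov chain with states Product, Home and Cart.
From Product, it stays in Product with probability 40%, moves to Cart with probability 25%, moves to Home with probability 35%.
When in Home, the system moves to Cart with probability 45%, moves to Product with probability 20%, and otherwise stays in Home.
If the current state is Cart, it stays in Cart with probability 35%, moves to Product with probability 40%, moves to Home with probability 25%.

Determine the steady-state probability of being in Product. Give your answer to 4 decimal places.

0.3370

Let the stationary distribution be π with π = πP and π_1 + π_2 + π_3 = 1.
π_1 = 0.4·π_1 + 0.2·π_2 + 0.4·π_3
π_2 = 0.35·π_1 + 0.35·π_2 + 0.25·π_3
Solving with the normalization constraint gives π = (0.3370, 0.3152, 0.3478).
So the stationary probability of Product is 0.3370.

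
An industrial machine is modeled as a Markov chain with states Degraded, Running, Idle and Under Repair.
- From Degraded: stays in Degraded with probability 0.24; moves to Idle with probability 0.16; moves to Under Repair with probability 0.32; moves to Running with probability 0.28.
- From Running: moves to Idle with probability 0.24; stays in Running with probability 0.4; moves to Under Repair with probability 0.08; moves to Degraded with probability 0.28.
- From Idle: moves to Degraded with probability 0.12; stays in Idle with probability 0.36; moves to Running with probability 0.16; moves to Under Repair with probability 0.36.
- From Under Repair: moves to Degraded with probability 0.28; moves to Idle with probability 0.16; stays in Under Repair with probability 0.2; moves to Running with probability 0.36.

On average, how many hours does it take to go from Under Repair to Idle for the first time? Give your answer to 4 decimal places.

5.3134

Let t(s) be the expected number of hours to first reach Idle from state s, with t(Idle) = 0. Conditioning on the first hour:
t(Degraded) = 1 + 0.24·t(Degraded) + 0.28·t(Running) + 0.32·t(Under Repair)
t(Running) = 1 + 0.28·t(Degraded) + 0.4·t(Running) + 0.08·t(Under Repair)
t(Under Repair) = 1 + 0.28·t(Degraded) + 0.36·t(Running) + 0.2·t(Under Repair)
Solving: t(Degraded) = 5.3474, t(Running) = 4.8706, t(Under Repair) = 5.3134.
Expected hours from Under Repair to Idle: 5.3134.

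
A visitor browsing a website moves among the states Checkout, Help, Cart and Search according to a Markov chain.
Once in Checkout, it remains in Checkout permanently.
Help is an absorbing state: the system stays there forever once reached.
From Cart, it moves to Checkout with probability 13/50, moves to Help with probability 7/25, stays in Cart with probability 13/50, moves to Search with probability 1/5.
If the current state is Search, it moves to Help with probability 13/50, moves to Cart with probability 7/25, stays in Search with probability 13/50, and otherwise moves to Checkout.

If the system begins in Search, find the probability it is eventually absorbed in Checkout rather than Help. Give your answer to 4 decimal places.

Let h(s) be the probability of absorption at Checkout starting from transient state s. Then h(Checkout) = 1 and h(Help) = 0. By first-step analysis:
h(Cart) = 0.26·1 + 0.28·0 + 0.26·h(Cart) + 0.2·h(Search)
h(Search) = 0.2·1 + 0.26·0 + 0.28·h(Cart) + 0.26·h(Search)
Solving: h(Cart) = 0.4727, h(Search) = 0.4491.
Starting from Search, the probability is 0.4491.

0.4491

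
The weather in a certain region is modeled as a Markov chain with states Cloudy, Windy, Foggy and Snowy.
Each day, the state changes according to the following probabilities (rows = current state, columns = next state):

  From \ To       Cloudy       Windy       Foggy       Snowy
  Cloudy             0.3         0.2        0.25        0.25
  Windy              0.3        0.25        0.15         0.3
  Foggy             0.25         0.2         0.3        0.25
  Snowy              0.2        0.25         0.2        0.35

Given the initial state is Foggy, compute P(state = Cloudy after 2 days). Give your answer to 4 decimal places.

0.2600

Propagate the distribution vector 2 days from Foggy.
After 0 days: (0.0000, 0.0000, 1.0000, 0.0000)
After 1 day: (0.2500, 0.2000, 0.3000, 0.2500)
After 2 days: (0.2600, 0.2225, 0.2325, 0.2850)
P(in Cloudy after 2 days) = 0.2600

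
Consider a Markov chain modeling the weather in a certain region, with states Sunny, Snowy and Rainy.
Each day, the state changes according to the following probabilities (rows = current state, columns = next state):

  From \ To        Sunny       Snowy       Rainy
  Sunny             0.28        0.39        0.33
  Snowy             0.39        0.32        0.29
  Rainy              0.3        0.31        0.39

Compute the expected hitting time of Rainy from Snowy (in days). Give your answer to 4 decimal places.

3.2889

Let t(s) be the expected number of days to first reach Rainy from state s, with t(Rainy) = 0. Conditioning on the first day:
t(Sunny) = 1 + 0.28·t(Sunny) + 0.39·t(Snowy)
t(Snowy) = 1 + 0.39·t(Sunny) + 0.32·t(Snowy)
Solving: t(Sunny) = 3.1704, t(Snowy) = 3.2889.
Expected days from Snowy to Rainy: 3.2889.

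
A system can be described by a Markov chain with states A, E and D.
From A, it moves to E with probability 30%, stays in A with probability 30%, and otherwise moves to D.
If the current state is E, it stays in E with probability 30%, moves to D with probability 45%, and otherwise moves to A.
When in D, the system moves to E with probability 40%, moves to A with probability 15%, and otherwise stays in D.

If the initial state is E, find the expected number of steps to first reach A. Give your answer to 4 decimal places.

Let t(s) be the expected number of steps to first reach A from state s, with t(A) = 0. Conditioning on the first step:
t(E) = 1 + 0.3·t(E) + 0.45·t(D)
t(D) = 1 + 0.4·t(E) + 0.45·t(D)
Solving: t(E) = 4.8780, t(D) = 5.3659.
Expected steps from E to A: 4.8780.

4.8780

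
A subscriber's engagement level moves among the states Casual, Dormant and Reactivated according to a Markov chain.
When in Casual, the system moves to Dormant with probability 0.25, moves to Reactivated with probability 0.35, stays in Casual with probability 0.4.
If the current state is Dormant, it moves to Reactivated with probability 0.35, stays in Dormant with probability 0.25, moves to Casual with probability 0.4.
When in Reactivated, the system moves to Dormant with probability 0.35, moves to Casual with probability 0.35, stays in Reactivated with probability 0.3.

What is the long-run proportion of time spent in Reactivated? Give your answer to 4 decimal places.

0.3333

Let the stationary distribution be π with π = πP and π_1 + π_2 + π_3 = 1.
π_1 = 0.4·π_1 + 0.4·π_2 + 0.35·π_3
π_2 = 0.25·π_1 + 0.25·π_2 + 0.35·π_3
Solving with the normalization constraint gives π = (0.3833, 0.2833, 0.3333).
So the stationary probability of Reactivated is 0.3333.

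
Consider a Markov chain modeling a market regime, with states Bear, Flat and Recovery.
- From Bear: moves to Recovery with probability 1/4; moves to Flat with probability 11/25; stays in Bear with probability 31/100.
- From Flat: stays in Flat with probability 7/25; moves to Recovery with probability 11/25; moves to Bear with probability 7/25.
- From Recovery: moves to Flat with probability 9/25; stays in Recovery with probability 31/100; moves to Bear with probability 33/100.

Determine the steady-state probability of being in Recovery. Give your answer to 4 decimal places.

Let the stationary distribution be π with π = πP and π_1 + π_2 + π_3 = 1.
π_1 = 0.31·π_1 + 0.28·π_2 + 0.33·π_3
π_2 = 0.44·π_1 + 0.28·π_2 + 0.36·π_3
Solving with the normalization constraint gives π = (0.3061, 0.3560, 0.3379).
So the stationary probability of Recovery is 0.3379.

0.3379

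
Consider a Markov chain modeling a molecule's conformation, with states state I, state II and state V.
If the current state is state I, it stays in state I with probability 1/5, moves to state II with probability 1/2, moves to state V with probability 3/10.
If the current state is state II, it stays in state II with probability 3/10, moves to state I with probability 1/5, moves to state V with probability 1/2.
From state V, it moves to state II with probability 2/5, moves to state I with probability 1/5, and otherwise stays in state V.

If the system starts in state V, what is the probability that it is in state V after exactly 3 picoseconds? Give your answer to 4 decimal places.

0.4180

Propagate the distribution vector 3 picoseconds from state V.
After 0 picoseconds: (0.0000, 0.0000, 1.0000)
After 1 picosecond: (0.2000, 0.4000, 0.4000)
After 2 picoseconds: (0.2000, 0.3800, 0.4200)
After 3 picoseconds: (0.2000, 0.3820, 0.4180)
P(in state V after 3 picoseconds) = 0.4180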